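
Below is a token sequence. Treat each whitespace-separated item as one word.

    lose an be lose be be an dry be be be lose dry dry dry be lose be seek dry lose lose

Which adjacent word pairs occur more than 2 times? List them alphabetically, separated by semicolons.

be be; be lose

Bigram counts meeting the condition (more than 2 times):
  be be: 3
  be lose: 3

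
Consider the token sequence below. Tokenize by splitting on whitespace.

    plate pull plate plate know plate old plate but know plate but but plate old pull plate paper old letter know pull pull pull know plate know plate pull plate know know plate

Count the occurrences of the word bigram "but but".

Scanning the 32 overlapping bigram windows for "but but":
  position 12–13: but but

1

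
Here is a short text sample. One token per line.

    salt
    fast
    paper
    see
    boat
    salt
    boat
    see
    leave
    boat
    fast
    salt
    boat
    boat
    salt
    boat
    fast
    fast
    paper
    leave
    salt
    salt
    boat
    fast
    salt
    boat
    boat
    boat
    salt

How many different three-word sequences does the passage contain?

29 tokens → 27 trigram windows in total.
Repeated trigrams (each contributes count−1 duplicates):
  boat boat salt: 2
  boat fast salt: 2
  boat salt boat: 2
  fast salt boat: 2
  salt boat boat: 2
  salt boat fast: 2
6 duplicate windows → 27 − 6 = 21 distinct.

21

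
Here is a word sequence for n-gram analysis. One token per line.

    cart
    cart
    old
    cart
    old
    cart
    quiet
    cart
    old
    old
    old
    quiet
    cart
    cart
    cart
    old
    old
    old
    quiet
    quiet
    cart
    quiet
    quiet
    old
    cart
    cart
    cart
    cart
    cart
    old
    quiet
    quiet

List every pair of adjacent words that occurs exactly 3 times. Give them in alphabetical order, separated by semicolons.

old cart; old quiet; quiet cart; quiet quiet

Bigram counts meeting the condition (exactly 3 times):
  old cart: 3
  old quiet: 3
  quiet cart: 3
  quiet quiet: 3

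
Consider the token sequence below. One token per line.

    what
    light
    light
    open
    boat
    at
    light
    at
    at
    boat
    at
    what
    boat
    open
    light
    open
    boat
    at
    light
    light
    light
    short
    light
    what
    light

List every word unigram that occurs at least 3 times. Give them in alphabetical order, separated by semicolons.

at; boat; light; open; what

Unigram counts meeting the condition (at least 3 times):
  at: 5
  boat: 4
  light: 9
  open: 3
  what: 3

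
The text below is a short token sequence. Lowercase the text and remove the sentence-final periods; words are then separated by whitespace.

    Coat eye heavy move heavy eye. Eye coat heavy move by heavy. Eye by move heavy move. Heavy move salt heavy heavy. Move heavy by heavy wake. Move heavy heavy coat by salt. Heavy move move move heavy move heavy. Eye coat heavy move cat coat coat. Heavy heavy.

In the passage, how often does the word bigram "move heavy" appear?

7

Scanning the 48 overlapping bigram windows for "move heavy":
  position 4–5: move heavy
  position 15–16: move heavy
  position 17–18: move heavy
  position 23–24: move heavy
  position 28–29: move heavy
  position 37–38: move heavy
  position 39–40: move heavy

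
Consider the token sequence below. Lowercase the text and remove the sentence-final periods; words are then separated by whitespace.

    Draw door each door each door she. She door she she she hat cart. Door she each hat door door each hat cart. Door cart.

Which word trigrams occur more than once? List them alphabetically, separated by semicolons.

Trigram counts meeting the condition (more than once):
  door each door: 2
  door she she: 2
  hat cart door: 2

door each door; door she she; hat cart door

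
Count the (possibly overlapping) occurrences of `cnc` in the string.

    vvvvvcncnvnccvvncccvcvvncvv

Sliding a length-3 window over the 27 characters (25 positions):
  position 6–8: cnc

1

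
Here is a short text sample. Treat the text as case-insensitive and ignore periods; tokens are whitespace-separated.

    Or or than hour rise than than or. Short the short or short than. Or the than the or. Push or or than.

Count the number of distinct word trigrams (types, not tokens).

23 tokens → 21 trigram windows in total.
Repeated trigrams (each contributes count−1 duplicates):
  or or than: 2
1 duplicate windows → 21 − 1 = 20 distinct.

20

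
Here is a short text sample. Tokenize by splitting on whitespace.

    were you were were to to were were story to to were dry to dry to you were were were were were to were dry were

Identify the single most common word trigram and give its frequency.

Trigram frequencies (highest first):
  were were were: 3
  you were were: 2
  were were to: 2
  to to were: 2
  to were dry: 2
  were you were: 1
  … (12 more, each ≤ 1)

"were were were", 3 times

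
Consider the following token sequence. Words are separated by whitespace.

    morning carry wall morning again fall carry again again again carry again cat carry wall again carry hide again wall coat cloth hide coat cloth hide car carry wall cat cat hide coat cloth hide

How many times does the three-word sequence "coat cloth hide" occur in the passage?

3

Scanning the 33 overlapping trigram windows for "coat cloth hide":
  position 21–23: coat cloth hide
  position 24–26: coat cloth hide
  position 33–35: coat cloth hide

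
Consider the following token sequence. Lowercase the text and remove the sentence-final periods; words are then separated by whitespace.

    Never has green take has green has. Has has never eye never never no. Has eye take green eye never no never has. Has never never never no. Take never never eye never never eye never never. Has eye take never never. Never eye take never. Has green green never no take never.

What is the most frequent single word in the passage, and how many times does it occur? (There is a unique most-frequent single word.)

Unigram frequencies (highest first):
  never: 21
  has: 10
  eye: 7
  take: 6
  green: 5
  no: 4

"never", 21 times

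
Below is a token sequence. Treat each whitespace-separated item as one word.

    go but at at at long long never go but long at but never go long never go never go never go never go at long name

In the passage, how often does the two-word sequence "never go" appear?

6

Scanning the 26 overlapping bigram windows for "never go":
  position 8–9: never go
  position 14–15: never go
  position 17–18: never go
  position 19–20: never go
  position 21–22: never go
  position 23–24: never go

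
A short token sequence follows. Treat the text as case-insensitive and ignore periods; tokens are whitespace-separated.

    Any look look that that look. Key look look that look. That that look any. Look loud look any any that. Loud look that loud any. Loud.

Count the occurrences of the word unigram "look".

Scanning the 27 tokens for "look":
  position 2: look
  position 3: look
  position 6: look
  position 8: look
  position 9: look
  position 11: look
  position 14: look
  position 16: look
  position 18: look
  position 23: look

10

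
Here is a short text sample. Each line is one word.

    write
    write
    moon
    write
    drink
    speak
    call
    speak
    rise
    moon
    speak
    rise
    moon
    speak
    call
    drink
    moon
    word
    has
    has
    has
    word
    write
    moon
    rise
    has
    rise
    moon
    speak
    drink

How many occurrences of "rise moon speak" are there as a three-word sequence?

3

Scanning the 28 overlapping trigram windows for "rise moon speak":
  position 9–11: rise moon speak
  position 12–14: rise moon speak
  position 27–29: rise moon speak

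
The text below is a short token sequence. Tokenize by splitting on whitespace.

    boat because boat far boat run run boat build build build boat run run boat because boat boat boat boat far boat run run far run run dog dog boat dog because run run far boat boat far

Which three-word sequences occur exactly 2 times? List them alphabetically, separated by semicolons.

boat because boat; boat boat boat; boat boat far; boat far boat; far boat run; run run boat; run run far

Trigram counts meeting the condition (exactly 2 times):
  boat because boat: 2
  boat boat boat: 2
  boat boat far: 2
  boat far boat: 2
  far boat run: 2
  run run boat: 2
  run run far: 2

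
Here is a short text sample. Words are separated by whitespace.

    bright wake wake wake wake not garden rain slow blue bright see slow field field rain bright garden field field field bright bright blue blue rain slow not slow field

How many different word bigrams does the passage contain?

23

30 tokens → 29 bigram windows in total.
Repeated bigrams (each contributes count−1 duplicates):
  field field: 3
  wake wake: 3
  rain slow: 2
  slow field: 2
6 duplicate windows → 29 − 6 = 23 distinct.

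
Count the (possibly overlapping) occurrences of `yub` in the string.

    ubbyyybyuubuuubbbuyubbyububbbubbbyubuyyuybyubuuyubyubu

6

Sliding a length-3 window over the 54 characters (52 positions):
  position 19–21: yub
  position 23–25: yub
  position 34–36: yub
  position 43–45: yub
  position 48–50: yub
  position 51–53: yub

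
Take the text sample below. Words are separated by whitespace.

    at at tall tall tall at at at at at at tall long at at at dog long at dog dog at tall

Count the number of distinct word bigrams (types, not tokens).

23 tokens → 22 bigram windows in total.
Repeated bigrams (each contributes count−1 duplicates):
  at at: 8
  at tall: 3
  at dog: 2
  long at: 2
  tall tall: 2
12 duplicate windows → 22 − 12 = 10 distinct.

10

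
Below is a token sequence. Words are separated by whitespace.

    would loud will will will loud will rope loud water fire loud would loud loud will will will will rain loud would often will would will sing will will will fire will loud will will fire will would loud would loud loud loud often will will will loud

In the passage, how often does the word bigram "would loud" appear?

4

Scanning the 47 overlapping bigram windows for "would loud":
  position 1–2: would loud
  position 13–14: would loud
  position 38–39: would loud
  position 40–41: would loud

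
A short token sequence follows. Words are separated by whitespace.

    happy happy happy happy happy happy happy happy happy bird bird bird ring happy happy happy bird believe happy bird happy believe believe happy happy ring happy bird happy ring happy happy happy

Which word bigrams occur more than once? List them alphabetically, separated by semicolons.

believe happy; bird bird; bird happy; happy bird; happy happy; happy ring; ring happy

Bigram counts meeting the condition (more than once):
  believe happy: 2
  bird bird: 2
  bird happy: 2
  happy bird: 4
  happy happy: 13
  happy ring: 2
  ring happy: 3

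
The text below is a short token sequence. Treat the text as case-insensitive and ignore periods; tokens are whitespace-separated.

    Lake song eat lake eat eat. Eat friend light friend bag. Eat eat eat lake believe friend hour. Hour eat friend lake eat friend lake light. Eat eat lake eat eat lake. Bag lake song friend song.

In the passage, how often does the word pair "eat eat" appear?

Scanning the 36 overlapping bigram windows for "eat eat":
  position 5–6: eat eat
  position 6–7: eat eat
  position 12–13: eat eat
  position 13–14: eat eat
  position 27–28: eat eat
  position 30–31: eat eat

6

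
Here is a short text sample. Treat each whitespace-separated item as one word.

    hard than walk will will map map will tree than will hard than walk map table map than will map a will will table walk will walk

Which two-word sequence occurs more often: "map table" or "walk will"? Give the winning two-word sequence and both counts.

"map table": 1 occurrence
"walk will": 2 occurrences

"walk will" (2 vs 1)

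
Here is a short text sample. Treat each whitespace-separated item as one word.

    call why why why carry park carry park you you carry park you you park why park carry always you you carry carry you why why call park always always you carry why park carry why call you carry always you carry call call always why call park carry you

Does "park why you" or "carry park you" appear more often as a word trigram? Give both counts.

"park why you": 0 occurrences
"carry park you": 2 occurrences

"carry park you" (2 vs 0)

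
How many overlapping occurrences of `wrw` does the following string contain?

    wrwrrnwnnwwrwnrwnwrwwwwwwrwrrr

4

Sliding a length-3 window over the 30 characters (28 positions):
  position 1–3: wrw
  position 11–13: wrw
  position 18–20: wrw
  position 25–27: wrw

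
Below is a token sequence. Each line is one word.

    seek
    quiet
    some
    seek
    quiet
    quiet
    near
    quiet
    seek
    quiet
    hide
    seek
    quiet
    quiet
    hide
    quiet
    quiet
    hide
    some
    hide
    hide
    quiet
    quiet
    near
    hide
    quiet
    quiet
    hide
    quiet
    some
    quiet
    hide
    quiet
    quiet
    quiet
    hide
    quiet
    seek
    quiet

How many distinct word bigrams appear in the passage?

15

39 tokens → 38 bigram windows in total.
Repeated bigrams (each contributes count−1 duplicates):
  quiet quiet: 7
  hide quiet: 6
  quiet hide: 6
  seek quiet: 5
  quiet near: 2
  quiet seek: 2
  quiet some: 2
23 duplicate windows → 38 − 23 = 15 distinct.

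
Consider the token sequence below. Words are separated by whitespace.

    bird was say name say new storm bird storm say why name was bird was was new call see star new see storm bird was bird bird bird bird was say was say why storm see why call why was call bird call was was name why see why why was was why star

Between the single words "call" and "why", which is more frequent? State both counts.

"why" (8 vs 4)

"call": 4 occurrences
"why": 8 occurrences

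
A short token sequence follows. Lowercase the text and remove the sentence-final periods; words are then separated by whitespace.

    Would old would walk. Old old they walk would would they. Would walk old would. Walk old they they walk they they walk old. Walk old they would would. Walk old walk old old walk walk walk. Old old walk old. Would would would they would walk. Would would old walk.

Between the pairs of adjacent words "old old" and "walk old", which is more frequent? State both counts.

"old old": 3 occurrences
"walk old": 9 occurrences

"walk old" (9 vs 3)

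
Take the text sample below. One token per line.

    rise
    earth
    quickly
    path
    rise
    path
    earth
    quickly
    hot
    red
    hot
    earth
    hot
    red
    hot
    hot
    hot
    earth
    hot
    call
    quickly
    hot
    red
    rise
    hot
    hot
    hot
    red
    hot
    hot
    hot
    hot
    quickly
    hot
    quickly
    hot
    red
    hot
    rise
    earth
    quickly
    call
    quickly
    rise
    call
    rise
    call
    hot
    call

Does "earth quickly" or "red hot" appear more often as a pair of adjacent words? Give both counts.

"red hot" (4 vs 3)

"earth quickly": 3 occurrences
"red hot": 4 occurrences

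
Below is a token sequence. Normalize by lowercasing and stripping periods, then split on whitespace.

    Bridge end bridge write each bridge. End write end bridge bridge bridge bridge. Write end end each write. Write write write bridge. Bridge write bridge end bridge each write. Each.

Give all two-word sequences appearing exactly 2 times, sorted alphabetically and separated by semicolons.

each write; write bridge; write each; write end

Bigram counts meeting the condition (exactly 2 times):
  each write: 2
  write bridge: 2
  write each: 2
  write end: 2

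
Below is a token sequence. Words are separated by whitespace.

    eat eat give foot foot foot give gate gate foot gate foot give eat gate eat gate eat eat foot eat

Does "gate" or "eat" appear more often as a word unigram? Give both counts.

"eat" (7 vs 5)

"gate": 5 occurrences
"eat": 7 occurrences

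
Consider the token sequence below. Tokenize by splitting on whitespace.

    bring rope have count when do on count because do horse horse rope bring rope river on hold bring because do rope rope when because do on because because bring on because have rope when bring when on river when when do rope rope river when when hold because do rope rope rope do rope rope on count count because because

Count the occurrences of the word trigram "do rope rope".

4

Scanning the 59 overlapping trigram windows for "do rope rope":
  position 21–23: do rope rope
  position 42–44: do rope rope
  position 50–52: do rope rope
  position 54–56: do rope rope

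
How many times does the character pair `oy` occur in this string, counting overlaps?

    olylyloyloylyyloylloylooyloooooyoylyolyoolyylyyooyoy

Sliding a length-2 window over the 52 characters (51 positions):
  position 7–8: oy
  position 10–11: oy
  position 16–17: oy
  position 20–21: oy
  position 24–25: oy
  position 31–32: oy
  position 33–34: oy
  position 49–50: oy
  position 51–52: oy

9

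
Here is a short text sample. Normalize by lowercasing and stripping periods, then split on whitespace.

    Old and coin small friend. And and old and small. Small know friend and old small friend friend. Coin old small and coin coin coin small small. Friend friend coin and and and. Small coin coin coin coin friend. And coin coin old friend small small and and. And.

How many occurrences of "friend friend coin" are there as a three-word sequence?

2

Scanning the 47 overlapping trigram windows for "friend friend coin":
  position 17–19: friend friend coin
  position 28–30: friend friend coin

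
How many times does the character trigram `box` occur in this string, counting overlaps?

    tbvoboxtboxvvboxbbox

4

Sliding a length-3 window over the 20 characters (18 positions):
  position 5–7: box
  position 9–11: box
  position 14–16: box
  position 18–20: box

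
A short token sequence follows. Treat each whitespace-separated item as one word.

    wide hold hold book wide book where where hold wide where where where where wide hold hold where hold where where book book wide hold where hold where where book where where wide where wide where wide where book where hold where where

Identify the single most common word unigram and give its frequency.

"where", 20 times

Unigram frequencies (highest first):
  where: 20
  hold: 9
  wide: 8
  book: 6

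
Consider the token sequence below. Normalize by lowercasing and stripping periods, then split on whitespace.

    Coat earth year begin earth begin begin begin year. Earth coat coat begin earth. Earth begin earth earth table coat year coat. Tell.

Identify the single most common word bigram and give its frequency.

"begin earth", 3 times

Bigram frequencies (highest first):
  begin earth: 3
  earth begin: 2
  begin begin: 2
  earth earth: 2
  coat earth: 1
  earth year: 1
  … (11 more, each ≤ 1)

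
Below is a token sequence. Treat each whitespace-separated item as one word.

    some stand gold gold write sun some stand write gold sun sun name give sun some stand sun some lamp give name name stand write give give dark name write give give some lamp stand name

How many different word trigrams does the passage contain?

36 tokens → 34 trigram windows in total.
Repeated trigrams (each contributes count−1 duplicates):
  sun some stand: 2
  write give give: 2
2 duplicate windows → 34 − 2 = 32 distinct.

32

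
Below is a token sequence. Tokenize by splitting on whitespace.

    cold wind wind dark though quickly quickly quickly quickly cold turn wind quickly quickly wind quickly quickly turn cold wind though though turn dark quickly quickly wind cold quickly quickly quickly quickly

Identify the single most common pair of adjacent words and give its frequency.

"quickly quickly", 9 times

Bigram frequencies (highest first):
  quickly quickly: 9
  cold wind: 2
  wind quickly: 2
  quickly wind: 2
  wind wind: 1
  wind dark: 1
  … (14 more, each ≤ 1)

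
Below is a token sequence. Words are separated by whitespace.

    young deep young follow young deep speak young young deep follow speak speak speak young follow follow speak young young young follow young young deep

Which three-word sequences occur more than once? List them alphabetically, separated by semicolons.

speak young young; young follow young; young young deep

Trigram counts meeting the condition (more than once):
  speak young young: 2
  young follow young: 2
  young young deep: 2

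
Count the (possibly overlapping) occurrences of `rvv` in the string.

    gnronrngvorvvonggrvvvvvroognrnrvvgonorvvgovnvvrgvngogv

Sliding a length-3 window over the 54 characters (52 positions):
  position 11–13: rvv
  position 18–20: rvv
  position 31–33: rvv
  position 38–40: rvv

4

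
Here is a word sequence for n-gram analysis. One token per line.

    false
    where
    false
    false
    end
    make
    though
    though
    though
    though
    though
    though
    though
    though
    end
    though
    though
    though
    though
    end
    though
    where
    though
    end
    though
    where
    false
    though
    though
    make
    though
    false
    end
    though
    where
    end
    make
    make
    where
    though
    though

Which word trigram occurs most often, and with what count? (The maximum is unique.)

Trigram frequencies (highest first):
  though though though: 8
  though end though: 3
  end though where: 3
  though though end: 2
  false where false: 1
  where false false: 1
  … (21 more, each ≤ 1)

"though though though", 8 times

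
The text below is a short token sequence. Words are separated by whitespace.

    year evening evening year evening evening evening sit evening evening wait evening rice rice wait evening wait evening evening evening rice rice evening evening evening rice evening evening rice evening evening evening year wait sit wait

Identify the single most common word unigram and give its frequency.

Unigram frequencies (highest first):
  evening: 20
  rice: 6
  wait: 5
  year: 3
  sit: 2

"evening", 20 times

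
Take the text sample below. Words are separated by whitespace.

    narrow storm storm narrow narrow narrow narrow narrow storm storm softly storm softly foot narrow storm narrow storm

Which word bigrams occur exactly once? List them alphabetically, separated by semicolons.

foot narrow; softly foot; softly storm

Bigram counts meeting the condition (exactly once):
  foot narrow: 1
  softly foot: 1
  softly storm: 1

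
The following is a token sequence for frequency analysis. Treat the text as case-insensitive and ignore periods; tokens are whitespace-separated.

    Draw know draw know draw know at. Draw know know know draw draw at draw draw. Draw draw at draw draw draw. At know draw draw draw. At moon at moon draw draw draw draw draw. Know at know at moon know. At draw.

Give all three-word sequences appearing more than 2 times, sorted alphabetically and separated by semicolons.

draw draw at; draw draw draw

Trigram counts meeting the condition (more than 2 times):
  draw draw at: 4
  draw draw draw: 7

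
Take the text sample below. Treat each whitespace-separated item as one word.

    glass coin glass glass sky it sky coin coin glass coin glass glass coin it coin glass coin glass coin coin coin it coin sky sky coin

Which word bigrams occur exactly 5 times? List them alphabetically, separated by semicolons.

coin glass; glass coin

Bigram counts meeting the condition (exactly 5 times):
  coin glass: 5
  glass coin: 5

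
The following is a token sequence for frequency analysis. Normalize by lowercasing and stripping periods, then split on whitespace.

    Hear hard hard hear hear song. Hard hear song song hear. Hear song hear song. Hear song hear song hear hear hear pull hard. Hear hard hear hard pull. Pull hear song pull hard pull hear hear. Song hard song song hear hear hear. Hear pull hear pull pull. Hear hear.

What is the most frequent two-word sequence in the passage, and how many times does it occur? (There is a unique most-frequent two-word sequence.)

"hear hear", 9 times

Bigram frequencies (highest first):
  hear hear: 9
  hear song: 8
  song hear: 6
  hard hear: 4
  pull hear: 4
  hear hard: 3
  … (9 more, each ≤ 3)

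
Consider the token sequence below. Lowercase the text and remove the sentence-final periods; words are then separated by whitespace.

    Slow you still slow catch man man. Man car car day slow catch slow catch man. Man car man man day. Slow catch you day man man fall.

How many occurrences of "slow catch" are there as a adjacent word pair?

4

Scanning the 27 overlapping bigram windows for "slow catch":
  position 4–5: slow catch
  position 12–13: slow catch
  position 14–15: slow catch
  position 22–23: slow catch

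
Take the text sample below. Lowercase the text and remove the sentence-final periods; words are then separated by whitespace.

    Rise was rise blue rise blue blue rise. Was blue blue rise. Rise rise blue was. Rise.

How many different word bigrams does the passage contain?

17 tokens → 16 bigram windows in total.
Repeated bigrams (each contributes count−1 duplicates):
  blue rise: 3
  rise blue: 3
  blue blue: 2
  rise rise: 2
  rise was: 2
  was rise: 2
8 duplicate windows → 16 − 8 = 8 distinct.

8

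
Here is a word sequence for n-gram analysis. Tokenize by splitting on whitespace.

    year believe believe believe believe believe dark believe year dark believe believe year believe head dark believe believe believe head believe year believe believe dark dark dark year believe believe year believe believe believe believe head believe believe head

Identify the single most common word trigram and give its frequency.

"believe believe believe", 6 times

Trigram frequencies (highest first):
  believe believe believe: 6
  year believe believe: 4
  believe year believe: 3
  believe believe head: 3
  believe believe dark: 2
  dark believe believe: 2
  … (15 more, each ≤ 2)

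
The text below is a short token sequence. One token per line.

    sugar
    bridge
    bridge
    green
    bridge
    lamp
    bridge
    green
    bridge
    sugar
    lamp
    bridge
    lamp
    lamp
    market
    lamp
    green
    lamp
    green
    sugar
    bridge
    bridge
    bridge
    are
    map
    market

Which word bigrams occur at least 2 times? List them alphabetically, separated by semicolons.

bridge bridge; bridge green; bridge lamp; green bridge; lamp bridge; lamp green; sugar bridge

Bigram counts meeting the condition (at least 2 times):
  bridge bridge: 3
  bridge green: 2
  bridge lamp: 2
  green bridge: 2
  lamp bridge: 2
  lamp green: 2
  sugar bridge: 2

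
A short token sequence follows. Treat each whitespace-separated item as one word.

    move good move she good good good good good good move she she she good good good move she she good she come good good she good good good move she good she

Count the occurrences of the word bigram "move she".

4

Scanning the 32 overlapping bigram windows for "move she":
  position 3–4: move she
  position 11–12: move she
  position 18–19: move she
  position 30–31: move she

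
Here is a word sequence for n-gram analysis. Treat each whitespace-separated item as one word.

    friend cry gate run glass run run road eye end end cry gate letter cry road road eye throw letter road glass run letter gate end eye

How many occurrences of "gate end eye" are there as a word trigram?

1

Scanning the 25 overlapping trigram windows for "gate end eye":
  position 25–27: gate end eye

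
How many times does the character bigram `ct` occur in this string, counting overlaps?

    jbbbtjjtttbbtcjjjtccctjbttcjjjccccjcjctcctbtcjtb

Sliding a length-2 window over the 48 characters (47 positions):
  position 21–22: ct
  position 38–39: ct
  position 41–42: ct

3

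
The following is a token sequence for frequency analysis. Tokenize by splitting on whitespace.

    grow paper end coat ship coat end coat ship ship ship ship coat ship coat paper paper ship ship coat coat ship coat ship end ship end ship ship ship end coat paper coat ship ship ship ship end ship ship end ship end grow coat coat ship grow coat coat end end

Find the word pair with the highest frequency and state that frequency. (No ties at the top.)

Bigram frequencies (highest first):
  ship ship: 10
  coat ship: 7
  ship end: 6
  ship coat: 5
  end ship: 4
  end coat: 3
  … (12 more, each ≤ 3)

"ship ship", 10 times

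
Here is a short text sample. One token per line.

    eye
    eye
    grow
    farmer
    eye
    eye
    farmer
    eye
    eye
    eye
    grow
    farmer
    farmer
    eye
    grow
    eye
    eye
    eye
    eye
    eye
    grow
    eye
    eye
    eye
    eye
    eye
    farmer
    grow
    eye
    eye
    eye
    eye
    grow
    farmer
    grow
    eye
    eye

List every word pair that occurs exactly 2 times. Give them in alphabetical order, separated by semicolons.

Bigram counts meeting the condition (exactly 2 times):
  eye farmer: 2
  farmer grow: 2

eye farmer; farmer grow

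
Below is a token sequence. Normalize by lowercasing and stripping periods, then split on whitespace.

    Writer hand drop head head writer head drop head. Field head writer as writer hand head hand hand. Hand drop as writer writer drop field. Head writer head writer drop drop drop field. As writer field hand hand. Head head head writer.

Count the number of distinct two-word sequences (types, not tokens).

42 tokens → 41 bigram windows in total.
Repeated bigrams (each contributes count−1 duplicates):
  head writer: 5
  as writer: 3
  hand hand: 3
  head head: 3
  drop drop: 2
  drop field: 2
  drop head: 2
  field head: 2
  … (5 more repeated)
19 duplicate windows → 41 − 19 = 22 distinct.

22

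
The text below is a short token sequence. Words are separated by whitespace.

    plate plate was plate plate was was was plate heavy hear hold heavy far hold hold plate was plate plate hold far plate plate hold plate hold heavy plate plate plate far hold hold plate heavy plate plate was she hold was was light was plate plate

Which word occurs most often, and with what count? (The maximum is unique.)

"plate", 19 times

Unigram frequencies (highest first):
  plate: 19
  was: 9
  hold: 9
  heavy: 4
  far: 3
  hear: 1
  … (2 more, each ≤ 1)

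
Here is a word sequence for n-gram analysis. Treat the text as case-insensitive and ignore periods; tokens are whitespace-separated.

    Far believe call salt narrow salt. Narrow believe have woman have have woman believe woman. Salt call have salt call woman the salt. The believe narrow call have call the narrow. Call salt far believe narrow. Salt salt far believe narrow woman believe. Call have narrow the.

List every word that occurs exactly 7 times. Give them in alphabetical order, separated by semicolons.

Unigram counts meeting the condition (exactly 7 times):
  believe: 7
  call: 7
  narrow: 7

believe; call; narrow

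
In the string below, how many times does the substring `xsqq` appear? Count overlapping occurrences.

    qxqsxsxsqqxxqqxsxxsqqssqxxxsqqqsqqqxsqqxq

4

Sliding a length-4 window over the 41 characters (38 positions):
  position 7–10: xsqq
  position 18–21: xsqq
  position 27–30: xsqq
  position 36–39: xsqq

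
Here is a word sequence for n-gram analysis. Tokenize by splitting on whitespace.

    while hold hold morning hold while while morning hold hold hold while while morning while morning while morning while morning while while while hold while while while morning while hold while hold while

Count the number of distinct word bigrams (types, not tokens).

8

33 tokens → 32 bigram windows in total.
Repeated bigrams (each contributes count−1 duplicates):
  while morning: 6
  while while: 6
  hold while: 5
  morning while: 5
  while hold: 4
  hold hold: 3
  morning hold: 2
24 duplicate windows → 32 − 24 = 8 distinct.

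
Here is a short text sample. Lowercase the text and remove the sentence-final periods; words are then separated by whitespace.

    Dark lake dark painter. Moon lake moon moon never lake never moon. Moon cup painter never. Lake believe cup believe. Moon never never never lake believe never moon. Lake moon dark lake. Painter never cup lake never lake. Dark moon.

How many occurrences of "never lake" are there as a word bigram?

4

Scanning the 39 overlapping bigram windows for "never lake":
  position 9–10: never lake
  position 16–17: never lake
  position 24–25: never lake
  position 37–38: never lake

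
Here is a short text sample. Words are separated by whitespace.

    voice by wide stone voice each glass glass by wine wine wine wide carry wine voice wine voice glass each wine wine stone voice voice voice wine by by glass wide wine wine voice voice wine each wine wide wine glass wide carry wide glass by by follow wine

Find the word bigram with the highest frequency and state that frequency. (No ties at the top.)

Bigram frequencies (highest first):
  wine wine: 4
  wine voice: 3
  voice wine: 3
  voice voice: 3
  stone voice: 2
  glass by: 2
  … (25 more, each ≤ 2)

"wine wine", 4 times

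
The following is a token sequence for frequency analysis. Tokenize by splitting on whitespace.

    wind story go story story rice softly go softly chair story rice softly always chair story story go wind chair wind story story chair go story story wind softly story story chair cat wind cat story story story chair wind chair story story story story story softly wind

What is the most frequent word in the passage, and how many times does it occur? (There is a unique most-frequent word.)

Unigram frequencies (highest first):
  story: 20
  wind: 7
  chair: 7
  softly: 5
  go: 4
  rice: 2
  … (2 more, each ≤ 2)

"story", 20 times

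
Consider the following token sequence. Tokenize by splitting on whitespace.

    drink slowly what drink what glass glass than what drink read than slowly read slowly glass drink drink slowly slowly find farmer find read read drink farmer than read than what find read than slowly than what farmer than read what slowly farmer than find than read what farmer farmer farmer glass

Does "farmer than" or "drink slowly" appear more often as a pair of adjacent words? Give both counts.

"farmer than" (3 vs 2)

"farmer than": 3 occurrences
"drink slowly": 2 occurrences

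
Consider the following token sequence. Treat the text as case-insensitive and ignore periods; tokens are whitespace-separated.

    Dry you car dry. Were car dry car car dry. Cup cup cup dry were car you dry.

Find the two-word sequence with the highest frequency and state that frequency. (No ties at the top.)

"car dry", 3 times

Bigram frequencies (highest first):
  car dry: 3
  dry were: 2
  were car: 2
  cup cup: 2
  dry you: 1
  you car: 1
  … (6 more, each ≤ 1)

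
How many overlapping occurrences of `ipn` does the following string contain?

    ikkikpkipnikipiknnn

Sliding a length-3 window over the 19 characters (17 positions):
  position 8–10: ipn

1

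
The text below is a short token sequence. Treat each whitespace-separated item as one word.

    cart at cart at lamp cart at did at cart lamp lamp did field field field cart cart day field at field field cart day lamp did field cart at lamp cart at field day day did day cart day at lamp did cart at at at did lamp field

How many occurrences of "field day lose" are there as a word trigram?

0

Scanning the 48 overlapping trigram windows for "field day lose":
  (none found)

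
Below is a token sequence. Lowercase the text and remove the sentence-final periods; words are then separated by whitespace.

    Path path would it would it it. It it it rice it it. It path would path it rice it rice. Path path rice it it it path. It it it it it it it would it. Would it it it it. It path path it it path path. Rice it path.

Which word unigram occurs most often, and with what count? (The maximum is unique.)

Unigram frequencies (highest first):
  it: 30
  path: 12
  would: 5
  rice: 5

"it", 30 times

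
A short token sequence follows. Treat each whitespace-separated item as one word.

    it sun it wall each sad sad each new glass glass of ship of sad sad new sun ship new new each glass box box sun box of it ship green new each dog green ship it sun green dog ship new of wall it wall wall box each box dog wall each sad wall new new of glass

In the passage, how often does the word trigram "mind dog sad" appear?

Scanning the 57 overlapping trigram windows for "mind dog sad":
  (none found)

0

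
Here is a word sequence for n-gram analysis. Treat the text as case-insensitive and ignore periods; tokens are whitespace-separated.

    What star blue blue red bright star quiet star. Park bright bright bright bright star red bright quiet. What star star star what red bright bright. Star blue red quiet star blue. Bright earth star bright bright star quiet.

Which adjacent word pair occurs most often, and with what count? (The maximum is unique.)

Bigram frequencies (highest first):
  bright bright: 5
  bright star: 4
  star blue: 3
  red bright: 3
  what star: 2
  blue red: 2
  … (16 more, each ≤ 2)

"bright bright", 5 times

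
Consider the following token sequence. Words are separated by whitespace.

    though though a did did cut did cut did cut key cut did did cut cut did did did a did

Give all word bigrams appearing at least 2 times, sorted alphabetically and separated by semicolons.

Bigram counts meeting the condition (at least 2 times):
  a did: 2
  cut did: 4
  did cut: 4
  did did: 4

a did; cut did; did cut; did did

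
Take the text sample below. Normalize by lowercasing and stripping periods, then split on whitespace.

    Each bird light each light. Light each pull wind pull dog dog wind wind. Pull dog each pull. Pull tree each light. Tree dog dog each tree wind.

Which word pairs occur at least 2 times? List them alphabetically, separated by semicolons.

dog dog; dog each; each light; each pull; light each; pull dog; wind pull

Bigram counts meeting the condition (at least 2 times):
  dog dog: 2
  dog each: 2
  each light: 2
  each pull: 2
  light each: 2
  pull dog: 2
  wind pull: 2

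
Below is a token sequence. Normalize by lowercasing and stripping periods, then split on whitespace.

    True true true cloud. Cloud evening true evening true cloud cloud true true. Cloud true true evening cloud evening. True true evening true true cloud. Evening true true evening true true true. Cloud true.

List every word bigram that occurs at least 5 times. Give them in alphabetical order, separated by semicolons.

evening true; true cloud; true true

Bigram counts meeting the condition (at least 5 times):
  evening true: 6
  true cloud: 5
  true true: 9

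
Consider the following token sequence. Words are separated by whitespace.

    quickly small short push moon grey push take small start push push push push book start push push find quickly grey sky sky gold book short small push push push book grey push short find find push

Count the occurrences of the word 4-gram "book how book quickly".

Scanning the 34 overlapping 4-gram windows for "book how book quickly":
  (none found)

0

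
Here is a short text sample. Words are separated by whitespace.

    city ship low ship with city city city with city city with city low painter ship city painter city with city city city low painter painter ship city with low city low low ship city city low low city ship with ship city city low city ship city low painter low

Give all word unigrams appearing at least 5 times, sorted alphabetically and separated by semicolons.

city; low; painter; ship; with

Unigram counts meeting the condition (at least 5 times):
  city: 21
  low: 11
  painter: 5
  ship: 8
  with: 6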